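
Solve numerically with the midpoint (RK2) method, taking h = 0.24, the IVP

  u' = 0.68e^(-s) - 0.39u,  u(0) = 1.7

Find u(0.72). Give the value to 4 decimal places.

1.5812

Midpoint: k1 = f(s_n, u_n); k2 = f(s_n + h/2, u_n + (h/2)·k1); u_{n+1} = u_n + h·k2.
s=0.000000, u=1.700000:
  k1 = f(0.000000, 1.700000) = 0.017000
  k2 = f(0.120000, 1.702040) = -0.060690
  u ← 1.700000 + 0.24·(-0.060690) = 1.685434
s=0.240000, u=1.685434:
  k1 = f(0.240000, 1.685434) = -0.122412
  k2 = f(0.360000, 1.670745) = -0.177171
  u ← 1.685434 + 0.24·(-0.177171) = 1.642914
s=0.480000, u=1.642914:
  k1 = f(0.480000, 1.642914) = -0.219964
  k2 = f(0.600000, 1.616518) = -0.257250
  u ← 1.642914 + 0.24·(-0.257250) = 1.581174
u(0.72) ≈ 1.5812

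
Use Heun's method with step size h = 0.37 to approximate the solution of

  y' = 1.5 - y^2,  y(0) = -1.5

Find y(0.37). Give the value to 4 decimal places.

-1.9458

Heun: k1 = f(x_n, y_n); k2 = f(x_n + h, y_n + h·k1); y_{n+1} = y_n + (h/2)·(k1 + k2).
x=0.000000, y=-1.500000:
  k1 = f(0.000000, -1.500000) = -0.750000
  k2 = f(0.370000, -1.777500) = -1.659506
  y ← -1.500000 + (0.37/2)·(-0.750000 + (-1.659506)) = -1.945759
y(0.37) ≈ -1.9458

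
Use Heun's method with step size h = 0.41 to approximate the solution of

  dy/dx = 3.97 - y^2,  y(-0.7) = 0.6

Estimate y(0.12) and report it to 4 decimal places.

1.5401

Heun: k1 = f(x_n, y_n); k2 = f(x_n + h, y_n + h·k1); y_{n+1} = y_n + (h/2)·(k1 + k2).
x=-0.700000, y=0.600000:
  k1 = f(-0.700000, 0.600000) = 3.610000
  k2 = f(-0.290000, 2.080100) = -0.356816
  y ← 0.600000 + (0.41/2)·(3.610000 + (-0.356816)) = 1.266903
x=-0.290000, y=1.266903:
  k1 = f(-0.290000, 1.266903) = 2.364958
  k2 = f(0.120000, 2.236535) = -1.032090
  y ← 1.266903 + (0.41/2)·(2.364958 + (-1.032090)) = 1.540141
y(0.12) ≈ 1.5401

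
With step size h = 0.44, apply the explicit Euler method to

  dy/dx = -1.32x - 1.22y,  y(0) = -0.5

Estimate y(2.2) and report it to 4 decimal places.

Euler: y_{n+1} = y_n + h·f(x_n, y_n).
x=0.000000, y=-0.500000: f=0.610000 → y ← -0.500000 + 0.44·0.610000 = -0.231600
x=0.440000, y=-0.231600: f=-0.298248 → y ← -0.231600 + 0.44·(-0.298248) = -0.362829
x=0.880000, y=-0.362829: f=-0.718948 → y ← -0.362829 + 0.44·(-0.718948) = -0.679166
x=1.320000, y=-0.679166: f=-0.913817 → y ← -0.679166 + 0.44·(-0.913817) = -1.081246
x=1.760000, y=-1.081246: f=-1.004080 → y ← -1.081246 + 0.44·(-1.004080) = -1.523041
y(2.2) ≈ -1.5230

-1.5230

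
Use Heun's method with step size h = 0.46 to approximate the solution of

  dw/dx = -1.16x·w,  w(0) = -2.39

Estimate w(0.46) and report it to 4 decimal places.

-2.0967

Heun: k1 = f(x_n, w_n); k2 = f(x_n + h, w_n + h·k1); w_{n+1} = w_n + (h/2)·(k1 + k2).
x=0.000000, w=-2.390000:
  k1 = f(0.000000, -2.390000) = 0.000000
  k2 = f(0.460000, -2.390000) = 1.275304
  w ← -2.390000 + (0.46/2)·(0.000000 + 1.275304) = -2.096680
w(0.46) ≈ -2.0967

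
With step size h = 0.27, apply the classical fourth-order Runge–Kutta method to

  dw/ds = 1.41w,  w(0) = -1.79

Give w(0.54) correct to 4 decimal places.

-3.8325

RK4: k1 = f(s_n, w_n); k2 = f(s_n + h/2, w_n + (h/2)·k1); k3 = f(s_n + h/2, w_n + (h/2)·k2); k4 = f(s_n + h, w_n + h·k3); w_{n+1} = w_n + (h/6)·(k1 + 2k2 + 2k3 + k4).
s=0.000000, w=-1.790000:
  k1 = f(0.000000, -1.790000) = -2.523900
  k2 = f(0.135000, -2.130727) = -3.004324
  k3 = f(0.135000, -2.195584) = -3.095773
  k4 = f(0.270000, -2.625859) = -3.702461
  w ← -1.790000 + (0.27/6)·(k1 + 2k2 + 2k3 + k4) = -2.619195
s=0.270000, w=-2.619195:
  k1 = f(0.270000, -2.619195) = -3.693065
  k2 = f(0.405000, -3.117759) = -4.396040
  k3 = f(0.405000, -3.212660) = -4.529851
  k4 = f(0.540000, -3.842255) = -5.417579
  w ← -2.619195 + (0.27/6)·(k1 + 2k2 + 2k3 + k4) = -3.832504
w(0.54) ≈ -3.8325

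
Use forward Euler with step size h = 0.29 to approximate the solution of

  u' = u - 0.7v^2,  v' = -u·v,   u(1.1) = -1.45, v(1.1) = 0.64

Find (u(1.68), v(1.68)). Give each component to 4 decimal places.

Euler on (u,v): u_{n+1} = u_n + h·u', v_{n+1} = v_n + h·v'.
1.100000: (-1.450000, 0.640000); f=(-1.736720, 0.928000) → (-1.953649, 0.909120)
1.390000: (-1.953649, 0.909120); f=(-2.532198, 1.776101) → (-2.687986, 1.424189)
(u(1.68), v(1.68)) ≈ (-2.6880, 1.4242)

-2.6880, 1.4242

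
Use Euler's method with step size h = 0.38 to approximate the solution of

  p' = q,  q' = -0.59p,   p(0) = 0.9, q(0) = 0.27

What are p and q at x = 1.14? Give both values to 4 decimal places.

0.9690, -0.3872

Euler on (p,q): p_{n+1} = p_n + h·p', q_{n+1} = q_n + h·q'.
0.000000: (0.900000, 0.270000); f=(0.270000, -0.531000) → (1.002600, 0.068220)
0.380000: (1.002600, 0.068220); f=(0.068220, -0.591534) → (1.028524, -0.156563)
0.760000: (1.028524, -0.156563); f=(-0.156563, -0.606829) → (0.969030, -0.387158)
(p(1.14), q(1.14)) ≈ (0.9690, -0.3872)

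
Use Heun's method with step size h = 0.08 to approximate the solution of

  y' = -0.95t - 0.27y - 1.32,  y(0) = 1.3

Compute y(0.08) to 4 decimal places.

1.1647

Heun: k1 = f(t_n, y_n); k2 = f(t_n + h, y_n + h·k1); y_{n+1} = y_n + (h/2)·(k1 + k2).
t=0.000000, y=1.300000:
  k1 = f(0.000000, 1.300000) = -1.671000
  k2 = f(0.080000, 1.166320) = -1.710906
  y ← 1.300000 + (0.08/2)·(-1.671000 + (-1.710906)) = 1.164724
y(0.08) ≈ 1.1647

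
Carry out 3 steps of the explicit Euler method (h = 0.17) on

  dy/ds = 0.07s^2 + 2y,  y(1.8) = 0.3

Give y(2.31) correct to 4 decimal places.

0.9074

Euler: y_{n+1} = y_n + h·f(s_n, y_n).
s=1.800000, y=0.300000: f=0.826800 → y ← 0.300000 + 0.17·0.826800 = 0.440556
s=1.970000, y=0.440556: f=1.152775 → y ← 0.440556 + 0.17·1.152775 = 0.636528
s=2.140000, y=0.636528: f=1.593628 → y ← 0.636528 + 0.17·1.593628 = 0.907444
y(2.31) ≈ 0.9074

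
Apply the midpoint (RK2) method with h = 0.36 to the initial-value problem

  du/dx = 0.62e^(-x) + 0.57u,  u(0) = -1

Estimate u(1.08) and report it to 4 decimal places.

-1.2482

Midpoint: k1 = f(x_n, u_n); k2 = f(x_n + h/2, u_n + (h/2)·k1); u_{n+1} = u_n + h·k2.
x=0.000000, u=-1.000000:
  k1 = f(0.000000, -1.000000) = 0.050000
  k2 = f(0.180000, -0.991000) = -0.047002
  u ← -1.000000 + 0.36·(-0.047002) = -1.016921
x=0.360000, u=-1.016921:
  k1 = f(0.360000, -1.016921) = -0.147086
  k2 = f(0.540000, -1.043396) = -0.233432
  u ← -1.016921 + 0.36·(-0.233432) = -1.100956
x=0.720000, u=-1.100956:
  k1 = f(0.720000, -1.100956) = -0.325759
  k2 = f(0.900000, -1.159593) = -0.408895
  u ← -1.100956 + 0.36·(-0.408895) = -1.248159
u(1.08) ≈ -1.2482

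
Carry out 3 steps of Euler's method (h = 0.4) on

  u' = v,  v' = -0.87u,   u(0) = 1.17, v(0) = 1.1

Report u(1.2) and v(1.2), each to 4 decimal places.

1.9402, -0.5242

Euler on (u,v): u_{n+1} = u_n + h·u', v_{n+1} = v_n + h·v'.
0.000000: (1.170000, 1.100000); f=(1.100000, -1.017900) → (1.610000, 0.692840)
0.400000: (1.610000, 0.692840); f=(0.692840, -1.400700) → (1.887136, 0.132560)
0.800000: (1.887136, 0.132560); f=(0.132560, -1.641808) → (1.940160, -0.524163)
(u(1.2), v(1.2)) ≈ (1.9402, -0.5242)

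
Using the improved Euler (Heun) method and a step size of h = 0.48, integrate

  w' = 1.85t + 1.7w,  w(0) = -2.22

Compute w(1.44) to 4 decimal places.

-17.8850

Heun: k1 = f(t_n, w_n); k2 = f(t_n + h, w_n + h·k1); w_{n+1} = w_n + (h/2)·(k1 + k2).
t=0.000000, w=-2.220000:
  k1 = f(0.000000, -2.220000) = -3.774000
  k2 = f(0.480000, -4.031520) = -5.965584
  w ← -2.220000 + (0.48/2)·(-3.774000 + (-5.965584)) = -4.557500
t=0.480000, w=-4.557500:
  k1 = f(0.480000, -4.557500) = -6.859750
  k2 = f(0.960000, -7.850180) = -11.569306
  w ← -4.557500 + (0.48/2)·(-6.859750 + (-11.569306)) = -8.980474
t=0.960000, w=-8.980474:
  k1 = f(0.960000, -8.980474) = -13.490805
  k2 = f(1.440000, -15.456060) = -23.611303
  w ← -8.980474 + (0.48/2)·(-13.490805 + (-23.611303)) = -17.884980
w(1.44) ≈ -17.8850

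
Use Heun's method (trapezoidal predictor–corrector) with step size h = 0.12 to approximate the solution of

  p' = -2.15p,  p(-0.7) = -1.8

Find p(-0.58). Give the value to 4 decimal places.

-1.3955

Heun: k1 = f(t_n, p_n); k2 = f(t_n + h, p_n + h·k1); p_{n+1} = p_n + (h/2)·(k1 + k2).
t=-0.700000, p=-1.800000:
  k1 = f(-0.700000, -1.800000) = 3.870000
  k2 = f(-0.580000, -1.335600) = 2.871540
  p ← -1.800000 + (0.12/2)·(3.870000 + 2.871540) = -1.395508
p(-0.58) ≈ -1.3955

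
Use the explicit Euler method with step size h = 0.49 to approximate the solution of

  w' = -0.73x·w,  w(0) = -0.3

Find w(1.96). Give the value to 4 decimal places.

-0.0762

Euler: w_{n+1} = w_n + h·f(x_n, w_n).
x=0.000000, w=-0.300000: f=0.000000 → w ← -0.300000 + 0.49·0.000000 = -0.300000
x=0.490000, w=-0.300000: f=0.107310 → w ← -0.300000 + 0.49·0.107310 = -0.247418
x=0.980000, w=-0.247418: f=0.177003 → w ← -0.247418 + 0.49·0.177003 = -0.160687
x=1.470000, w=-0.160687: f=0.172433 → w ← -0.160687 + 0.49·0.172433 = -0.076195
w(1.96) ≈ -0.0762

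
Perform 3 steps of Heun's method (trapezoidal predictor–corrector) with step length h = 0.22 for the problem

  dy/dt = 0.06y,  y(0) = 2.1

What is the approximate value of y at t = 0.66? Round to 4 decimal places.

Heun: k1 = f(t_n, y_n); k2 = f(t_n + h, y_n + h·k1); y_{n+1} = y_n + (h/2)·(k1 + k2).
t=0.000000, y=2.100000:
  k1 = f(0.000000, 2.100000) = 0.126000
  k2 = f(0.220000, 2.127720) = 0.127663
  y ← 2.100000 + (0.22/2)·(0.126000 + 0.127663) = 2.127903
t=0.220000, y=2.127903:
  k1 = f(0.220000, 2.127903) = 0.127674
  k2 = f(0.440000, 2.155991) = 0.129359
  y ← 2.127903 + (0.22/2)·(0.127674 + 0.129359) = 2.156177
t=0.440000, y=2.156177:
  k1 = f(0.440000, 2.156177) = 0.129371
  k2 = f(0.660000, 2.184638) = 0.131078
  y ← 2.156177 + (0.22/2)·(0.129371 + 0.131078) = 2.184826
y(0.66) ≈ 2.1848

2.1848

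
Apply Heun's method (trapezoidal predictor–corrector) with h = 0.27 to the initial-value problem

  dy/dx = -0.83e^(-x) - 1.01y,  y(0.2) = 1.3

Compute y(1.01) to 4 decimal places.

0.3414

Heun: k1 = f(x_n, y_n); k2 = f(x_n + h, y_n + h·k1); y_{n+1} = y_n + (h/2)·(k1 + k2).
x=0.200000, y=1.300000:
  k1 = f(0.200000, 1.300000) = -1.992547
  k2 = f(0.470000, 0.762012) = -1.288384
  y ← 1.300000 + (0.27/2)·(-1.992547 + (-1.288384)) = 0.857074
x=0.470000, y=0.857074:
  k1 = f(0.470000, 0.857074) = -1.384397
  k2 = f(0.740000, 0.483287) = -0.884125
  y ← 0.857074 + (0.27/2)·(-1.384397 + (-0.884125)) = 0.550824
x=0.740000, y=0.550824:
  k1 = f(0.740000, 0.550824) = -0.952337
  k2 = f(1.010000, 0.293693) = -0.598932
  y ← 0.550824 + (0.27/2)·(-0.952337 + (-0.598932)) = 0.341403
y(1.01) ≈ 0.3414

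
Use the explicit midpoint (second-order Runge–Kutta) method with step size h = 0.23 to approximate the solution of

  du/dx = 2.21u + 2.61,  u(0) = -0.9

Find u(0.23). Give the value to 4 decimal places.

Midpoint: k1 = f(x_n, u_n); k2 = f(x_n + h/2, u_n + (h/2)·k1); u_{n+1} = u_n + h·k2.
x=0.000000, u=-0.900000:
  k1 = f(0.000000, -0.900000) = 0.621000
  k2 = f(0.115000, -0.828585) = 0.778827
  u ← -0.900000 + 0.23·0.778827 = -0.720870
u(0.23) ≈ -0.7209

-0.7209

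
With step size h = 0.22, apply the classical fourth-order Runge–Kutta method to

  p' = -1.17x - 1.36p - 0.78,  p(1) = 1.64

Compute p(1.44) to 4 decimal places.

RK4: k1 = f(x_n, p_n); k2 = f(x_n + h/2, p_n + (h/2)·k1); k3 = f(x_n + h/2, p_n + (h/2)·k2); k4 = f(x_n + h, p_n + h·k3); p_{n+1} = p_n + (h/6)·(k1 + 2k2 + 2k3 + k4).
x=1.000000, p=1.640000:
  k1 = f(1.000000, 1.640000) = -4.180400
  k2 = f(1.110000, 1.180156) = -3.683712
  k3 = f(1.110000, 1.234792) = -3.758017
  k4 = f(1.220000, 0.813236) = -3.313401
  p ← 1.640000 + (0.22/6)·(k1 + 2k2 + 2k3 + k4) = 0.819501
x=1.220000, p=0.819501:
  k1 = f(1.220000, 0.819501) = -3.321921
  k2 = f(1.330000, 0.454089) = -2.953661
  k3 = f(1.330000, 0.494598) = -3.008753
  k4 = f(1.440000, 0.157575) = -2.679102
  p ← 0.819501 + (0.22/6)·(k1 + 2k2 + 2k3 + k4) = 0.162219
p(1.44) ≈ 0.1622

0.1622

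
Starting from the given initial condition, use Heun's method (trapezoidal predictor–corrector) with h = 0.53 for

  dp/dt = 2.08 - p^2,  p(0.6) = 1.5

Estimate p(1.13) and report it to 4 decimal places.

Heun: k1 = f(t_n, p_n); k2 = f(t_n + h, p_n + h·k1); p_{n+1} = p_n + (h/2)·(k1 + k2).
t=0.600000, p=1.500000:
  k1 = f(0.600000, 1.500000) = -0.170000
  k2 = f(1.130000, 1.409900) = 0.092182
  p ← 1.500000 + (0.53/2)·(-0.170000 + 0.092182) = 1.479378
p(1.13) ≈ 1.4794

1.4794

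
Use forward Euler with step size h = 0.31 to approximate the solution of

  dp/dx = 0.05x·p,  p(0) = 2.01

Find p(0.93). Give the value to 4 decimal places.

Euler: p_{n+1} = p_n + h·f(x_n, p_n).
x=0.000000, p=2.010000: f=0.000000 → p ← 2.010000 + 0.31·0.000000 = 2.010000
x=0.310000, p=2.010000: f=0.031155 → p ← 2.010000 + 0.31·0.031155 = 2.019658
x=0.620000, p=2.019658: f=0.062609 → p ← 2.019658 + 0.31·0.062609 = 2.039067
p(0.93) ≈ 2.0391

2.0391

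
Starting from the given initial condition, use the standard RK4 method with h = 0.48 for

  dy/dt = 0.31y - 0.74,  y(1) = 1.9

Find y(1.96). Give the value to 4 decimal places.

RK4: k1 = f(t_n, y_n); k2 = f(t_n + h/2, y_n + (h/2)·k1); k3 = f(t_n + h/2, y_n + (h/2)·k2); k4 = f(t_n + h, y_n + h·k3); y_{n+1} = y_n + (h/6)·(k1 + 2k2 + 2k3 + k4).
t=1.000000, y=1.900000:
  k1 = f(1.000000, 1.900000) = -0.151000
  k2 = f(1.240000, 1.863760) = -0.162234
  k3 = f(1.240000, 1.861064) = -0.163070
  k4 = f(1.480000, 1.821726) = -0.175265
  y ← 1.900000 + (0.48/6)·(k1 + 2k2 + 2k3 + k4) = 1.821850
t=1.480000, y=1.821850:
  k1 = f(1.480000, 1.821850) = -0.175226
  k2 = f(1.720000, 1.779796) = -0.188263
  k3 = f(1.720000, 1.776667) = -0.189233
  k4 = f(1.960000, 1.731018) = -0.203384
  y ← 1.821850 + (0.48/6)·(k1 + 2k2 + 2k3 + k4) = 1.731162
y(1.96) ≈ 1.7312

1.7312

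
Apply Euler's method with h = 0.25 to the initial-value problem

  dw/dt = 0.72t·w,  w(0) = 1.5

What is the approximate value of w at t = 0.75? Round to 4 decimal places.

Euler: w_{n+1} = w_n + h·f(t_n, w_n).
t=0.000000, w=1.500000: f=0.000000 → w ← 1.500000 + 0.25·0.000000 = 1.500000
t=0.250000, w=1.500000: f=0.270000 → w ← 1.500000 + 0.25·0.270000 = 1.567500
t=0.500000, w=1.567500: f=0.564300 → w ← 1.567500 + 0.25·0.564300 = 1.708575
w(0.75) ≈ 1.7086

1.7086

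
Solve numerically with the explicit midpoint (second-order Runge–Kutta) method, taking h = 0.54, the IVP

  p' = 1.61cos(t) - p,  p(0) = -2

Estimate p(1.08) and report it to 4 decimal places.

0.0295

Midpoint: k1 = f(t_n, p_n); k2 = f(t_n + h/2, p_n + (h/2)·k1); p_{n+1} = p_n + h·k2.
t=0.000000, p=-2.000000:
  k1 = f(0.000000, -2.000000) = 3.610000
  k2 = f(0.270000, -1.025300) = 2.576971
  p ← -2.000000 + 0.54·2.576971 = -0.608436
t=0.540000, p=-0.608436:
  k1 = f(0.540000, -0.608436) = 1.989347
  k2 = f(0.810000, -0.071312) = 1.181404
  p ← -0.608436 + 0.54·1.181404 = 0.029523
p(1.08) ≈ 0.0295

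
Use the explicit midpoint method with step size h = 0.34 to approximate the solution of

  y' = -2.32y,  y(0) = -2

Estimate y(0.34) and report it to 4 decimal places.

Midpoint: k1 = f(s_n, y_n); k2 = f(s_n + h/2, y_n + (h/2)·k1); y_{n+1} = y_n + h·k2.
s=0.000000, y=-2.000000:
  k1 = f(0.000000, -2.000000) = 4.640000
  k2 = f(0.170000, -1.211200) = 2.809984
  y ← -2.000000 + 0.34·2.809984 = -1.044605
y(0.34) ≈ -1.0446

-1.0446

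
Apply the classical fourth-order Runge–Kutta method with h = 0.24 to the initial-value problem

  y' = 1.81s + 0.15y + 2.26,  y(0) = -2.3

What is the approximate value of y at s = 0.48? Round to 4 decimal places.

RK4: k1 = f(s_n, y_n); k2 = f(s_n + h/2, y_n + (h/2)·k1); k3 = f(s_n + h/2, y_n + (h/2)·k2); k4 = f(s_n + h, y_n + h·k3); y_{n+1} = y_n + (h/6)·(k1 + 2k2 + 2k3 + k4).
s=0.000000, y=-2.300000:
  k1 = f(0.000000, -2.300000) = 1.915000
  k2 = f(0.120000, -2.070200) = 2.166670
  k3 = f(0.120000, -2.040000) = 2.171200
  k4 = f(0.240000, -1.778912) = 2.427563
  y ← -2.300000 + (0.24/6)·(k1 + 2k2 + 2k3 + k4) = -1.779268
s=0.240000, y=-1.779268:
  k1 = f(0.240000, -1.779268) = 2.427510
  k2 = f(0.360000, -1.487967) = 2.688405
  k3 = f(0.360000, -1.456659) = 2.693101
  k4 = f(0.480000, -1.132924) = 2.958861
  y ← -1.779268 + (0.24/6)·(k1 + 2k2 + 2k3 + k4) = -1.133293
y(0.48) ≈ -1.1333

-1.1333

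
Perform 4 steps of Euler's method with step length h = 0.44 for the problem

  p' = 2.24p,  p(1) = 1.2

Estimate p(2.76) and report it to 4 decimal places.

Euler: p_{n+1} = p_n + h·f(t_n, p_n).
t=1.000000, p=1.200000: f=2.688000 → p ← 1.200000 + 0.44·2.688000 = 2.382720
t=1.440000, p=2.382720: f=5.337293 → p ← 2.382720 + 0.44·5.337293 = 4.731129
t=1.880000, p=4.731129: f=10.597729 → p ← 4.731129 + 0.44·10.597729 = 9.394129
t=2.320000, p=9.394129: f=21.042850 → p ← 9.394129 + 0.44·21.042850 = 18.652983
p(2.76) ≈ 18.6530

18.6530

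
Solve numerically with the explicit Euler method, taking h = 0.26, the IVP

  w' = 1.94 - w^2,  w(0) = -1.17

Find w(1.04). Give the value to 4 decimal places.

Euler: w_{n+1} = w_n + h·f(x_n, w_n).
x=0.000000, w=-1.170000: f=0.571100 → w ← -1.170000 + 0.26·0.571100 = -1.021514
x=0.260000, w=-1.021514: f=0.896509 → w ← -1.021514 + 0.26·0.896509 = -0.788422
x=0.520000, w=-0.788422: f=1.318391 → w ← -0.788422 + 0.26·1.318391 = -0.445640
x=0.780000, w=-0.445640: f=1.741405 → w ← -0.445640 + 0.26·1.741405 = 0.007125
w(1.04) ≈ 0.0071

0.0071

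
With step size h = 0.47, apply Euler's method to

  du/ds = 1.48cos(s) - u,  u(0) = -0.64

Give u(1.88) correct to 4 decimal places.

Euler: u_{n+1} = u_n + h·f(s_n, u_n).
s=0.000000, u=-0.640000: f=2.120000 → u ← -0.640000 + 0.47·2.120000 = 0.356400
s=0.470000, u=0.356400: f=0.963121 → u ← 0.356400 + 0.47·0.963121 = 0.809067
s=0.940000, u=0.809067: f=0.063819 → u ← 0.809067 + 0.47·0.063819 = 0.839062
s=1.410000, u=0.839062: f=-0.602108 → u ← 0.839062 + 0.47·(-0.602108) = 0.556071
u(1.88) ≈ 0.5561

0.5561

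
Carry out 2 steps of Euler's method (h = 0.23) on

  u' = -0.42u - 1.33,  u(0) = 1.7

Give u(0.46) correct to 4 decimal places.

Euler: u_{n+1} = u_n + h·f(x_n, u_n).
x=0.000000, u=1.700000: f=-2.044000 → u ← 1.700000 + 0.23·(-2.044000) = 1.229880
x=0.230000, u=1.229880: f=-1.846550 → u ← 1.229880 + 0.23·(-1.846550) = 0.805174
u(0.46) ≈ 0.8052

0.8052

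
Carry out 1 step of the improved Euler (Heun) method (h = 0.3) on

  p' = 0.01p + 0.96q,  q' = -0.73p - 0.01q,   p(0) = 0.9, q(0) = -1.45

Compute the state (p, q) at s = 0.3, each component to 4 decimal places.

Heun on (p,q): k1 = f(s_n, state_n); k2 = f(s_n + h, state_n + h·k1); state_{n+1} = state_n + (h/2)·(k1 + k2).
0.000000: (0.900000, -1.450000)
  k1 = (-1.383000, -0.642500)
  predictor → (0.485100, -1.642750)
  k2 = (-1.572189, -0.337696)
  → (0.456722, -1.597029)
(p(0.3), q(0.3)) ≈ (0.4567, -1.5970)

0.4567, -1.5970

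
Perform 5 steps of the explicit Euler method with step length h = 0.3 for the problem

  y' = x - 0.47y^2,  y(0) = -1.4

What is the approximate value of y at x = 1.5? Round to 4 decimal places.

Euler: y_{n+1} = y_n + h·f(x_n, y_n).
x=0.000000, y=-1.400000: f=-0.921200 → y ← -1.400000 + 0.3·(-0.921200) = -1.676360
x=0.300000, y=-1.676360: f=-1.020786 → y ← -1.676360 + 0.3·(-1.020786) = -1.982596
x=0.600000, y=-1.982596: f=-1.247422 → y ← -1.982596 + 0.3·(-1.247422) = -2.356823
x=0.900000, y=-2.356823: f=-1.710668 → y ← -2.356823 + 0.3·(-1.710668) = -2.870023
x=1.200000, y=-2.870023: f=-2.671405 → y ← -2.870023 + 0.3·(-2.671405) = -3.671444
y(1.5) ≈ -3.6714

-3.6714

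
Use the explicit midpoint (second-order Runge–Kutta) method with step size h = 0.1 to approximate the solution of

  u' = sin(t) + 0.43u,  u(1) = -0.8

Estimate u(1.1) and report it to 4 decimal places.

Midpoint: k1 = f(t_n, u_n); k2 = f(t_n + h/2, u_n + (h/2)·k1); u_{n+1} = u_n + h·k2.
t=1.000000, u=-0.800000:
  k1 = f(1.000000, -0.800000) = 0.497471
  k2 = f(1.050000, -0.775126) = 0.534119
  u ← -0.800000 + 0.1·0.534119 = -0.746588
u(1.1) ≈ -0.7466

-0.7466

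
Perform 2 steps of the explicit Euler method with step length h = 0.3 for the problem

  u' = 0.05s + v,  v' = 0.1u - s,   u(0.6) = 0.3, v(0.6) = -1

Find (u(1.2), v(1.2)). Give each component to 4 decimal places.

-0.3288, -1.4407

Euler on (u,v): u_{n+1} = u_n + h·u', v_{n+1} = v_n + h·v'.
0.600000: (0.300000, -1.000000); f=(-0.970000, -0.570000) → (0.009000, -1.171000)
0.900000: (0.009000, -1.171000); f=(-1.126000, -0.899100) → (-0.328800, -1.440730)
(u(1.2), v(1.2)) ≈ (-0.3288, -1.4407)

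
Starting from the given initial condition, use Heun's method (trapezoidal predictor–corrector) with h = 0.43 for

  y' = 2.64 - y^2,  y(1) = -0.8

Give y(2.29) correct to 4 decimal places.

Heun: k1 = f(x_n, y_n); k2 = f(x_n + h, y_n + h·k1); y_{n+1} = y_n + (h/2)·(k1 + k2).
x=1.000000, y=-0.800000:
  k1 = f(1.000000, -0.800000) = 2.000000
  k2 = f(1.430000, 0.060000) = 2.636400
  y ← -0.800000 + (0.43/2)·(2.000000 + 2.636400) = 0.196826
x=1.430000, y=0.196826:
  k1 = f(1.430000, 0.196826) = 2.601260
  k2 = f(1.860000, 1.315368) = 0.909808
  y ← 0.196826 + (0.43/2)·(2.601260 + 0.909808) = 0.951706
x=1.860000, y=0.951706:
  k1 = f(1.860000, 0.951706) = 1.734257
  k2 = f(2.290000, 1.697436) = -0.241289
  y ← 0.951706 + (0.43/2)·(1.734257 + (-0.241289)) = 1.272694
y(2.29) ≈ 1.2727

1.2727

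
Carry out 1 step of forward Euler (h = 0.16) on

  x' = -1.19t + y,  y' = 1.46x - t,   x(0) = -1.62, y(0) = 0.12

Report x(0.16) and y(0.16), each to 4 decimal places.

Euler on (x,y): x_{n+1} = x_n + h·x', y_{n+1} = y_n + h·y'.
0.000000: (-1.620000, 0.120000); f=(0.120000, -2.365200) → (-1.600800, -0.258432)
(x(0.16), y(0.16)) ≈ (-1.6008, -0.2584)

-1.6008, -0.2584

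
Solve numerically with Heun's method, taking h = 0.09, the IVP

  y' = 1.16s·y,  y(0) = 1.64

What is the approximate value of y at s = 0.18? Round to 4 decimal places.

Heun: k1 = f(s_n, y_n); k2 = f(s_n + h, y_n + h·k1); y_{n+1} = y_n + (h/2)·(k1 + k2).
s=0.000000, y=1.640000:
  k1 = f(0.000000, 1.640000) = 0.000000
  k2 = f(0.090000, 1.640000) = 0.171216
  y ← 1.640000 + (0.09/2)·(0.000000 + 0.171216) = 1.647705
s=0.090000, y=1.647705:
  k1 = f(0.090000, 1.647705) = 0.172020
  k2 = f(0.180000, 1.663187) = 0.347273
  y ← 1.647705 + (0.09/2)·(0.172020 + 0.347273) = 1.671073
y(0.18) ≈ 1.6711

1.6711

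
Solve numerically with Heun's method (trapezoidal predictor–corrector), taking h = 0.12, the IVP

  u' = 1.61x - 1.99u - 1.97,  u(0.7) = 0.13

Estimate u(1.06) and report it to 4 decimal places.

Heun: k1 = f(x_n, u_n); k2 = f(x_n + h, u_n + h·k1); u_{n+1} = u_n + (h/2)·(k1 + k2).
x=0.700000, u=0.130000:
  k1 = f(0.700000, 0.130000) = -1.101700
  k2 = f(0.820000, -0.002204) = -0.645414
  u ← 0.130000 + (0.12/2)·(-1.101700 + (-0.645414)) = 0.025173
x=0.820000, u=0.025173:
  k1 = f(0.820000, 0.025173) = -0.699895
  k2 = f(0.940000, -0.058814) = -0.339560
  u ← 0.025173 + (0.12/2)·(-0.699895 + (-0.339560)) = -0.037194
x=0.940000, u=-0.037194:
  k1 = f(0.940000, -0.037194) = -0.382584
  k2 = f(1.060000, -0.083104) = -0.098023
  u ← -0.037194 + (0.12/2)·(-0.382584 + (-0.098023)) = -0.066030
u(1.06) ≈ -0.0660

-0.0660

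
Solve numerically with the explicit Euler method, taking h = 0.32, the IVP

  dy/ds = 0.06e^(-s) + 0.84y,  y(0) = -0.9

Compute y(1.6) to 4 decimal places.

Euler: y_{n+1} = y_n + h·f(s_n, y_n).
s=0.000000, y=-0.900000: f=-0.696000 → y ← -0.900000 + 0.32·(-0.696000) = -1.122720
s=0.320000, y=-1.122720: f=-0.899516 → y ← -1.122720 + 0.32·(-0.899516) = -1.410565
s=0.640000, y=-1.410565: f=-1.153237 → y ← -1.410565 + 0.32·(-1.153237) = -1.779601
s=0.960000, y=-1.779601: f=-1.471891 → y ← -1.779601 + 0.32·(-1.471891) = -2.250606
s=1.280000, y=-2.250606: f=-1.873827 → y ← -2.250606 + 0.32·(-1.873827) = -2.850231
y(1.6) ≈ -2.8502

-2.8502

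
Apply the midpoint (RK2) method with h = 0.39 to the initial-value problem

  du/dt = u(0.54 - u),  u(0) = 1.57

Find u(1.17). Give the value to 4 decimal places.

0.8726

Midpoint: k1 = f(t_n, u_n); k2 = f(t_n + h/2, u_n + (h/2)·k1); u_{n+1} = u_n + h·k2.
t=0.000000, u=1.570000:
  k1 = f(0.000000, 1.570000) = -1.617100
  k2 = f(0.195000, 1.254665) = -0.896666
  u ← 1.570000 + 0.39·(-0.896666) = 1.220300
t=0.390000, u=1.220300:
  k1 = f(0.390000, 1.220300) = -0.830170
  k2 = f(0.585000, 1.058417) = -0.548701
  u ← 1.220300 + 0.39·(-0.548701) = 1.006307
t=0.780000, u=1.006307:
  k1 = f(0.780000, 1.006307) = -0.469248
  k2 = f(0.975000, 0.914803) = -0.342871
  u ← 1.006307 + 0.39·(-0.342871) = 0.872587
u(1.17) ≈ 0.8726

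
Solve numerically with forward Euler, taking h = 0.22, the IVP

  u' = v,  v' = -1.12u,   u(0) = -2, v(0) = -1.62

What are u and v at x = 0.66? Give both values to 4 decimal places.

-2.7246, 0.0951

Euler on (u,v): u_{n+1} = u_n + h·u', v_{n+1} = v_n + h·v'.
0.000000: (-2.000000, -1.620000); f=(-1.620000, 2.240000) → (-2.356400, -1.127200)
0.220000: (-2.356400, -1.127200); f=(-1.127200, 2.639168) → (-2.604384, -0.546583)
0.440000: (-2.604384, -0.546583); f=(-0.546583, 2.916910) → (-2.724632, 0.095137)
(u(0.66), v(0.66)) ≈ (-2.7246, 0.0951)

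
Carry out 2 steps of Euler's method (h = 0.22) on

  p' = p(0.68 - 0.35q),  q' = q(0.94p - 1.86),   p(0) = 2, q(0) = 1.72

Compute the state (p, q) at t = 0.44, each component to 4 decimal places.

Euler on (p,q): p_{n+1} = p_n + h·p', q_{n+1} = q_n + h·q'.
0.000000: (2.000000, 1.720000); f=(0.156000, 0.034400) → (2.034320, 1.727568)
0.220000: (2.034320, 1.727568); f=(0.153288, 0.090284) → (2.068043, 1.747430)
(p(0.44), q(0.44)) ≈ (2.0680, 1.7474)

2.0680, 1.7474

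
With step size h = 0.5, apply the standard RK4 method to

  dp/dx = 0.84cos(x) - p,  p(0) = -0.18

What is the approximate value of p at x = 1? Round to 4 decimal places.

RK4: k1 = f(x_n, p_n); k2 = f(x_n + h/2, p_n + (h/2)·k1); k3 = f(x_n + h/2, p_n + (h/2)·k2); k4 = f(x_n + h, p_n + h·k3); p_{n+1} = p_n + (h/6)·(k1 + 2k2 + 2k3 + k4).
x=0.000000, p=-0.180000:
  k1 = f(0.000000, -0.180000) = 1.020000
  k2 = f(0.250000, 0.075000) = 0.738886
  k3 = f(0.250000, 0.004722) = 0.809165
  k4 = f(0.500000, 0.224582) = 0.512587
  p ← -0.180000 + (0.5/6)·(k1 + 2k2 + 2k3 + k4) = 0.205724
x=0.500000, p=0.205724:
  k1 = f(0.500000, 0.205724) = 0.531445
  k2 = f(0.750000, 0.338585) = 0.276033
  k3 = f(0.750000, 0.274732) = 0.339886
  k4 = f(1.000000, 0.375667) = 0.078187
  p ← 0.205724 + (0.5/6)·(k1 + 2k2 + 2k3 + k4) = 0.359180
p(1) ≈ 0.3592

0.3592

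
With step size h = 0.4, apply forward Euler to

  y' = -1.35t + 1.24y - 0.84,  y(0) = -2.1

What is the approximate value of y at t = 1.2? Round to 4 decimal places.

Euler: y_{n+1} = y_n + h·f(t_n, y_n).
t=0.000000, y=-2.100000: f=-3.444000 → y ← -2.100000 + 0.4·(-3.444000) = -3.477600
t=0.400000, y=-3.477600: f=-5.692224 → y ← -3.477600 + 0.4·(-5.692224) = -5.754490
t=0.800000, y=-5.754490: f=-9.055567 → y ← -5.754490 + 0.4·(-9.055567) = -9.376716
y(1.2) ≈ -9.3767

-9.3767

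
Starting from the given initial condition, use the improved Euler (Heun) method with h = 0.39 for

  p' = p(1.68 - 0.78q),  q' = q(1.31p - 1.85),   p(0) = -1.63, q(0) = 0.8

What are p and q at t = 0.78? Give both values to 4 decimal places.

Heun on (p,q): k1 = f(t_n, state_n); k2 = f(t_n + h, state_n + h·k1); state_{n+1} = state_n + (h/2)·(k1 + k2).
0.000000: (-1.630000, 0.800000)
  k1 = (-1.721280, -3.188240)
  predictor → (-2.301299, -0.443414)
  k2 = (-4.662116, 2.157075)
  → (-2.874762, 0.598923)
0.390000: (-2.874762, 0.598923)
  k1 = (-3.486627, -3.363514)
  predictor → (-4.234547, -0.712848)
  k2 = (-9.468536, 5.273116)
  → (-5.401019, 0.971295)
(p(0.78), q(0.78)) ≈ (-5.4010, 0.9713)

-5.4010, 0.9713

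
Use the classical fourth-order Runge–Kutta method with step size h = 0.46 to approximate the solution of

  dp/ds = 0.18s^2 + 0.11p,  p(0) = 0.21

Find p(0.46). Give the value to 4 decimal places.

0.2268

RK4: k1 = f(s_n, p_n); k2 = f(s_n + h/2, p_n + (h/2)·k1); k3 = f(s_n + h/2, p_n + (h/2)·k2); k4 = f(s_n + h, p_n + h·k3); p_{n+1} = p_n + (h/6)·(k1 + 2k2 + 2k3 + k4).
s=0.000000, p=0.210000:
  k1 = f(0.000000, 0.210000) = 0.023100
  k2 = f(0.230000, 0.215313) = 0.033206
  k3 = f(0.230000, 0.217637) = 0.033462
  k4 = f(0.460000, 0.225393) = 0.062881
  p ← 0.210000 + (0.46/6)·(k1 + 2k2 + 2k3 + k4) = 0.226814
p(0.46) ≈ 0.2268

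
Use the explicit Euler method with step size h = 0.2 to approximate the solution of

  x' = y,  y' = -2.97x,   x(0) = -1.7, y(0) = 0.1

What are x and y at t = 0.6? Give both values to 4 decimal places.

Euler on (x,y): x_{n+1} = x_n + h·x', y_{n+1} = y_n + h·y'.
0.000000: (-1.700000, 0.100000); f=(0.100000, 5.049000) → (-1.680000, 1.109800)
0.200000: (-1.680000, 1.109800); f=(1.109800, 4.989600) → (-1.458040, 2.107720)
0.400000: (-1.458040, 2.107720); f=(2.107720, 4.330379) → (-1.036496, 2.973796)
(x(0.6), y(0.6)) ≈ (-1.0365, 2.9738)

-1.0365, 2.9738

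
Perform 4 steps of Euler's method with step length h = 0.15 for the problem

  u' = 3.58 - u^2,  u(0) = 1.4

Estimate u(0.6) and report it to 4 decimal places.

1.8689

Euler: u_{n+1} = u_n + h·f(x_n, u_n).
x=0.000000, u=1.400000: f=1.620000 → u ← 1.400000 + 0.15·1.620000 = 1.643000
x=0.150000, u=1.643000: f=0.880551 → u ← 1.643000 + 0.15·0.880551 = 1.775083
x=0.300000, u=1.775083: f=0.429082 → u ← 1.775083 + 0.15·0.429082 = 1.839445
x=0.450000, u=1.839445: f=0.196443 → u ← 1.839445 + 0.15·0.196443 = 1.868911
u(0.6) ≈ 1.8689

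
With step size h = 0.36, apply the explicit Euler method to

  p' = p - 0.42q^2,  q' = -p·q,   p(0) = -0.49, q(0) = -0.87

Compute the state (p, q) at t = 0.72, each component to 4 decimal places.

Euler on (p,q): p_{n+1} = p_n + h·p', q_{n+1} = q_n + h·q'.
0.000000: (-0.490000, -0.870000); f=(-0.807898, -0.426300) → (-0.780843, -1.023468)
0.360000: (-0.780843, -1.023468); f=(-1.220788, -0.799168) → (-1.220327, -1.311169)
(p(0.72), q(0.72)) ≈ (-1.2203, -1.3112)

-1.2203, -1.3112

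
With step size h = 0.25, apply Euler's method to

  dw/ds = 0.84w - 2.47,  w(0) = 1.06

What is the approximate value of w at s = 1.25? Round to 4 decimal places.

Euler: w_{n+1} = w_n + h·f(s_n, w_n).
s=0.000000, w=1.060000: f=-1.579600 → w ← 1.060000 + 0.25·(-1.579600) = 0.665100
s=0.250000, w=0.665100: f=-1.911316 → w ← 0.665100 + 0.25·(-1.911316) = 0.187271
s=0.500000, w=0.187271: f=-2.312692 → w ← 0.187271 + 0.25·(-2.312692) = -0.390902
s=0.750000, w=-0.390902: f=-2.798358 → w ← -0.390902 + 0.25·(-2.798358) = -1.090492
s=1.000000, w=-1.090492: f=-3.386013 → w ← -1.090492 + 0.25·(-3.386013) = -1.936995
w(1.25) ≈ -1.9370

-1.9370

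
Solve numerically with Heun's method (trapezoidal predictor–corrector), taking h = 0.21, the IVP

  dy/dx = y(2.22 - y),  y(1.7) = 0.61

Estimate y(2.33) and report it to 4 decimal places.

1.3370

Heun: k1 = f(x_n, y_n); k2 = f(x_n + h, y_n + h·k1); y_{n+1} = y_n + (h/2)·(k1 + k2).
x=1.700000, y=0.610000:
  k1 = f(1.700000, 0.610000) = 0.982100
  k2 = f(1.910000, 0.816241) = 1.145806
  y ← 0.610000 + (0.21/2)·(0.982100 + 1.145806) = 0.833430
x=1.910000, y=0.833430:
  k1 = f(1.910000, 0.833430) = 1.155609
  k2 = f(2.120000, 1.076108) = 1.230951
  y ← 0.833430 + (0.21/2)·(1.155609 + 1.230951) = 1.084019
x=2.120000, y=1.084019:
  k1 = f(2.120000, 1.084019) = 1.231425
  k2 = f(2.330000, 1.342618) = 1.177989
  y ← 1.084019 + (0.21/2)·(1.231425 + 1.177989) = 1.337007
y(2.33) ≈ 1.3370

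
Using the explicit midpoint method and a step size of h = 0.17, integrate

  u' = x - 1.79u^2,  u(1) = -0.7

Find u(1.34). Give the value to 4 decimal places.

-0.5666

Midpoint: k1 = f(x_n, u_n); k2 = f(x_n + h/2, u_n + (h/2)·k1); u_{n+1} = u_n + h·k2.
x=1.000000, u=-0.700000:
  k1 = f(1.000000, -0.700000) = 0.122900
  k2 = f(1.085000, -0.689553) = 0.233884
  u ← -0.700000 + 0.17·0.233884 = -0.660240
x=1.170000, u=-0.660240:
  k1 = f(1.170000, -0.660240) = 0.389709
  k2 = f(1.255000, -0.627114) = 0.551042
  u ← -0.660240 + 0.17·0.551042 = -0.566563
u(1.34) ≈ -0.5666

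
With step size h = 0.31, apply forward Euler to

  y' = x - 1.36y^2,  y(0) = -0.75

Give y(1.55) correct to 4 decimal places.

-6.1963

Euler: y_{n+1} = y_n + h·f(x_n, y_n).
x=0.000000, y=-0.750000: f=-0.765000 → y ← -0.750000 + 0.31·(-0.765000) = -0.987150
x=0.310000, y=-0.987150: f=-1.015273 → y ← -0.987150 + 0.31·(-1.015273) = -1.301884
x=0.620000, y=-1.301884: f=-1.685068 → y ← -1.301884 + 0.31·(-1.685068) = -1.824256
x=0.930000, y=-1.824256: f=-3.595956 → y ← -1.824256 + 0.31·(-3.595956) = -2.939002
x=1.240000, y=-2.939002: f=-10.507317 → y ← -2.939002 + 0.31·(-10.507317) = -6.196270
y(1.55) ≈ -6.1963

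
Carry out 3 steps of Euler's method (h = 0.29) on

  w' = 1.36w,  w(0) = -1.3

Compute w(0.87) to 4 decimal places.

Euler: w_{n+1} = w_n + h·f(t_n, w_n).
t=0.000000, w=-1.300000: f=-1.768000 → w ← -1.300000 + 0.29·(-1.768000) = -1.812720
t=0.290000, w=-1.812720: f=-2.465299 → w ← -1.812720 + 0.29·(-2.465299) = -2.527657
t=0.580000, w=-2.527657: f=-3.437613 → w ← -2.527657 + 0.29·(-3.437613) = -3.524565
w(0.87) ≈ -3.5246

-3.5246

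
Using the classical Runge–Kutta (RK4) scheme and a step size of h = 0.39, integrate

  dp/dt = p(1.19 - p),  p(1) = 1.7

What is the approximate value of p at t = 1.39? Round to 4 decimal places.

RK4: k1 = f(t_n, p_n); k2 = f(t_n + h/2, p_n + (h/2)·k1); k3 = f(t_n + h/2, p_n + (h/2)·k2); k4 = f(t_n + h, p_n + h·k3); p_{n+1} = p_n + (h/6)·(k1 + 2k2 + 2k3 + k4).
t=1.000000, p=1.700000:
  k1 = f(1.000000, 1.700000) = -0.867000
  k2 = f(1.195000, 1.530935) = -0.521949
  k3 = f(1.195000, 1.598220) = -0.652425
  k4 = f(1.390000, 1.445554) = -0.369417
  p ← 1.700000 + (0.39/6)·(k1 + 2k2 + 2k3 + k4) = 1.466964
p(1.39) ≈ 1.4670

1.4670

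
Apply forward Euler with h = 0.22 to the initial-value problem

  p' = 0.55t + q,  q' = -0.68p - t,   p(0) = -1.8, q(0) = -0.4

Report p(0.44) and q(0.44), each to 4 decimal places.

Euler on (p,q): p_{n+1} = p_n + h·p', q_{n+1} = q_n + h·q'.
0.000000: (-1.800000, -0.400000); f=(-0.400000, 1.224000) → (-1.888000, -0.130720)
0.220000: (-1.888000, -0.130720); f=(-0.009720, 1.063840) → (-1.890138, 0.103325)
(p(0.44), q(0.44)) ≈ (-1.8901, 0.1033)

-1.8901, 0.1033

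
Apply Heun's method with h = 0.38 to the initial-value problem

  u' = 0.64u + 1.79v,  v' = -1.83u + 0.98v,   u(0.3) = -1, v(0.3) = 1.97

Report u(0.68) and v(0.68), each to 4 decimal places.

Heun on (u,v): k1 = f(s_n, state_n); k2 = f(s_n + h, state_n + h·k1); state_{n+1} = state_n + (h/2)·(k1 + k2).
0.300000: (-1.000000, 1.970000)
  k1 = (2.886300, 3.760600)
  predictor → (0.096794, 3.399028)
  k2 = (6.146208, 3.153914)
  → (0.716177, 3.283758)
(u(0.68), v(0.68)) ≈ (0.7162, 3.2838)

0.7162, 3.2838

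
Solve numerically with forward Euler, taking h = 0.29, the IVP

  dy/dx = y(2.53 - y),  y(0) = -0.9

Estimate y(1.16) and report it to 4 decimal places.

-60.5462

Euler: y_{n+1} = y_n + h·f(x_n, y_n).
x=0.000000, y=-0.900000: f=-3.087000 → y ← -0.900000 + 0.29·(-3.087000) = -1.795230
x=0.290000, y=-1.795230: f=-7.764783 → y ← -1.795230 + 0.29·(-7.764783) = -4.047017
x=0.580000, y=-4.047017: f=-26.617299 → y ← -4.047017 + 0.29·(-26.617299) = -11.766034
x=0.870000, y=-11.766034: f=-168.207616 → y ← -11.766034 + 0.29·(-168.207616) = -60.546242
y(1.16) ≈ -60.5462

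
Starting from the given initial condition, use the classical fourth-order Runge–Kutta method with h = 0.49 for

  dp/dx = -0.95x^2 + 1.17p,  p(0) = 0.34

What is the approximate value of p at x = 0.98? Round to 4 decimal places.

RK4: k1 = f(x_n, p_n); k2 = f(x_n + h/2, p_n + (h/2)·k1); k3 = f(x_n + h/2, p_n + (h/2)·k2); k4 = f(x_n + h, p_n + h·k3); p_{n+1} = p_n + (h/6)·(k1 + 2k2 + 2k3 + k4).
x=0.000000, p=0.340000:
  k1 = f(0.000000, 0.340000) = 0.397800
  k2 = f(0.245000, 0.437461) = 0.454806
  k3 = f(0.245000, 0.451427) = 0.471146
  k4 = f(0.490000, 0.570862) = 0.439813
  p ← 0.340000 + (0.49/6)·(k1 + 2k2 + 2k3 + k4) = 0.559644
x=0.490000, p=0.559644:
  k1 = f(0.490000, 0.559644) = 0.426688
  k2 = f(0.735000, 0.664183) = 0.263880
  k3 = f(0.735000, 0.624294) = 0.217211
  k4 = f(0.980000, 0.666077) = -0.133070
  p ← 0.559644 + (0.49/6)·(k1 + 2k2 + 2k3 + k4) = 0.662201
p(0.98) ≈ 0.6622

0.6622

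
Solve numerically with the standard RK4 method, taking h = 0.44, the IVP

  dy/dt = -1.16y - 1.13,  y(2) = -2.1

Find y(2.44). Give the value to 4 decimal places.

-1.6502

RK4: k1 = f(t_n, y_n); k2 = f(t_n + h/2, y_n + (h/2)·k1); k3 = f(t_n + h/2, y_n + (h/2)·k2); k4 = f(t_n + h, y_n + h·k3); y_{n+1} = y_n + (h/6)·(k1 + 2k2 + 2k3 + k4).
t=2.000000, y=-2.100000:
  k1 = f(2.000000, -2.100000) = 1.306000
  k2 = f(2.220000, -1.812680) = 0.972709
  k3 = f(2.220000, -1.886004) = 1.057765
  k4 = f(2.440000, -1.634584) = 0.766117
  y ← -2.100000 + (0.44/6)·(k1 + 2k2 + 2k3 + k4) = -1.650242
y(2.44) ≈ -1.6502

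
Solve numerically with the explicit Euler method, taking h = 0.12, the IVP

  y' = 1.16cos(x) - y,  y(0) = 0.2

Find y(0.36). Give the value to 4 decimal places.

Euler: y_{n+1} = y_n + h·f(x_n, y_n).
x=0.000000, y=0.200000: f=0.960000 → y ← 0.200000 + 0.12·0.960000 = 0.315200
x=0.120000, y=0.315200: f=0.836458 → y ← 0.315200 + 0.12·0.836458 = 0.415575
x=0.240000, y=0.415575: f=0.711177 → y ← 0.415575 + 0.12·0.711177 = 0.500916
y(0.36) ≈ 0.5009

0.5009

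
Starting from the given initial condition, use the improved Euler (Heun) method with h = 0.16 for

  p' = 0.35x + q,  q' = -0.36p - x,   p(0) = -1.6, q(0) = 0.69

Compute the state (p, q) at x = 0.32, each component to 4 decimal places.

-1.3370, 0.8091

Heun on (p,q): k1 = f(x_n, state_n); k2 = f(x_n + h, state_n + h·k1); state_{n+1} = state_n + (h/2)·(k1 + k2).
0.000000: (-1.600000, 0.690000)
  k1 = (0.690000, 0.576000)
  predictor → (-1.489600, 0.782160)
  k2 = (0.838160, 0.376256)
  → (-1.477747, 0.766180)
0.160000: (-1.477747, 0.766180)
  k1 = (0.822180, 0.371989)
  predictor → (-1.346198, 0.825699)
  k2 = (0.937699, 0.164631)
  → (-1.336957, 0.809110)
(p(0.32), q(0.32)) ≈ (-1.3370, 0.8091)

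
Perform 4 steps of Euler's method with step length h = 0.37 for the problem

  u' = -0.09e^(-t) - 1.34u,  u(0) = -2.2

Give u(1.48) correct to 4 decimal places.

-0.1713

Euler: u_{n+1} = u_n + h·f(t_n, u_n).
t=0.000000, u=-2.200000: f=2.858000 → u ← -2.200000 + 0.37·2.858000 = -1.142540
t=0.370000, u=-1.142540: f=1.468838 → u ← -1.142540 + 0.37·1.468838 = -0.599070
t=0.740000, u=-0.599070: f=0.759814 → u ← -0.599070 + 0.37·0.759814 = -0.317939
t=1.110000, u=-0.317939: f=0.396378 → u ← -0.317939 + 0.37·0.396378 = -0.171279
u(1.48) ≈ -0.1713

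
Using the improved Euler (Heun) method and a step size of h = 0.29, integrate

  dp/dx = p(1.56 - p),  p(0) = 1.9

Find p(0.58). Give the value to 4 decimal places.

Heun: k1 = f(x_n, p_n); k2 = f(x_n + h, p_n + h·k1); p_{n+1} = p_n + (h/2)·(k1 + k2).
x=0.000000, p=1.900000:
  k1 = f(0.000000, 1.900000) = -0.646000
  k2 = f(0.290000, 1.712660) = -0.261455
  p ← 1.900000 + (0.29/2)·(-0.646000 + (-0.261455)) = 1.768419
x=0.290000, p=1.768419:
  k1 = f(0.290000, 1.768419) = -0.368572
  k2 = f(0.580000, 1.661533) = -0.168701
  p ← 1.768419 + (0.29/2)·(-0.368572 + (-0.168701)) = 1.690515
p(0.58) ≈ 1.6905

1.6905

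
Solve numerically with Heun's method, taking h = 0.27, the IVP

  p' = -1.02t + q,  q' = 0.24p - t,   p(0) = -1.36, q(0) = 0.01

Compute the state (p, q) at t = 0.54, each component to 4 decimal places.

-1.5710, -0.3184

Heun on (p,q): k1 = f(t_n, state_n); k2 = f(t_n + h, state_n + h·k1); state_{n+1} = state_n + (h/2)·(k1 + k2).
0.000000: (-1.360000, 0.010000)
  k1 = (0.010000, -0.326400)
  predictor → (-1.357300, -0.078128)
  k2 = (-0.353528, -0.595752)
  → (-1.406376, -0.114491)
0.270000: (-1.406376, -0.114491)
  k1 = (-0.389891, -0.607530)
  predictor → (-1.511647, -0.278524)
  k2 = (-0.829324, -0.902795)
  → (-1.570970, -0.318384)
(p(0.54), q(0.54)) ≈ (-1.5710, -0.3184)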